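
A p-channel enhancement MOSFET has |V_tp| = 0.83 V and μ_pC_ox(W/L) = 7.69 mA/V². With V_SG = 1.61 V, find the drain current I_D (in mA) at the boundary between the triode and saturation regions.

At the boundary V_SD = V_ov = V_SG − |V_tp| = 1.61 − 0.83 = 0.78 V.
I_D = ½ k_p V_ov² = 0.5 × 7.69 × 0.78² = 2.34 mA.

I_D = 2.34 mA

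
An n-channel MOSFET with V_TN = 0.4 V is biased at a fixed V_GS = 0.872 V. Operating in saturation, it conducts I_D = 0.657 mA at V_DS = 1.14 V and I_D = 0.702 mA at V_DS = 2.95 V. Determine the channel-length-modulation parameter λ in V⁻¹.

With V_GS fixed, I_D ∝ (1 + λ V_DS) in saturation, so I_D2/I_D1 = (1 + λ V_DS2)/(1 + λ V_DS1).
0.702/0.657 = 1.068 = (1 + 2.95 λ)/(1 + 1.14 λ).
Solving: λ (I_D1 V_DS2 − I_D2 V_DS1) = I_D2 − I_D1, so λ = (0.702 − 0.657) / (0.657 × 2.95 − 0.702 × 1.14) = 0.045 / 1.14 = 0.0395 V⁻¹.

λ = 0.0395 V⁻¹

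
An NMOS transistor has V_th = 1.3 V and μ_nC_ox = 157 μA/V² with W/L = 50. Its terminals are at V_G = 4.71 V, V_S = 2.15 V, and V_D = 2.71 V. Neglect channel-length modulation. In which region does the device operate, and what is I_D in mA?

Triode; I_D = 4.31 mA

V_GS = V_G − V_S = 4.71 − 2.15 = 2.56 V; V_DS = V_D − V_S = 2.71 − 2.15 = 0.56 V.
k_n = μ_nC_ox · (W/L) = 7.85 mA/V².
V_ov = V_GS − V_th = 2.56 − 1.3 = 1.26 V.
Since V_DS = 0.56 V < V_ov = 1.26 V, the device is in the triode region.
I_D = k_n [V_ov · V_DS − ½ V_DS²] = 7.85 × [1.26 × 0.56 − 0.5 × 0.56²] = 4.31 mA.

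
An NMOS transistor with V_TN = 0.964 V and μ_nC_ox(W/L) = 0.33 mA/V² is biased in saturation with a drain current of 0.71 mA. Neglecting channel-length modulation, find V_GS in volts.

In saturation I_D = ½ k_n (V_GS − V_TN)², so V_GS − V_TN = √(2 I_D / k_n) = √(2 × 0.71 / 0.33) = 2.07 V.
V_GS = 0.964 + 2.07 = 3.04 V.

V_GS = 3.04 V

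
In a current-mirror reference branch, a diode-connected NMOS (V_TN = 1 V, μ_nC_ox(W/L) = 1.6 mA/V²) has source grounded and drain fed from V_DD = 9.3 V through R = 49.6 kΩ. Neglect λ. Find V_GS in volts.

V_GS = 1.44 V

With gate tied to drain, V_GS = V_DS ≥ V_GS − V_TN, so the device is in saturation.
KCL at the drain: ½ k_n (V_GS − V_TN)² = (V_DD − V_GS)/R.
Let x = V_GS − 1. Then 39.7 x² + x − 8.3 = 0, giving x = 0.445 V (positive root), so V_GS = 1.44 V.
I_D = (V_DD − V_GS)/R = (9.3 − 1.44) / 49.6 = 0.158 mA.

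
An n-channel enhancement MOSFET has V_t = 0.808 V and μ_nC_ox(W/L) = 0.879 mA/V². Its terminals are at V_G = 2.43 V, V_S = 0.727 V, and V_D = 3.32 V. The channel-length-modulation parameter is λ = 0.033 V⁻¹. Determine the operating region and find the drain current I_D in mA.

Saturation; I_D = 0.382 mA

V_GS = V_G − V_S = 2.43 − 0.727 = 1.7 V; V_DS = V_D − V_S = 3.32 − 0.727 = 2.59 V.
V_ov = V_GS − V_t = 1.7 − 0.808 = 0.895 V.
Since V_DS = 2.59 V ≥ V_ov = 0.895 V, the device is in saturation.
I_D = ½ k_n V_ov² (1 + λ V_DS) = 0.5 × 0.879 × 0.895² × (1 + 0.033 × 2.59) = 0.382 mA.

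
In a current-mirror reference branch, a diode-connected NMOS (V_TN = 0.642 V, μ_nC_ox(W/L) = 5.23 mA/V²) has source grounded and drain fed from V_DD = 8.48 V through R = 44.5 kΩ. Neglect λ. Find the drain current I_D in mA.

I_D = 0.170 mA

With gate tied to drain, V_GS = V_DS ≥ V_GS − V_TN, so the device is in saturation.
KCL at the drain: ½ k_n (V_GS − V_TN)² = (V_DD − V_GS)/R.
Let x = V_GS − 0.642. Then 116 x² + x − 7.838 = 0, giving x = 0.255 V (positive root), so V_GS = 0.897 V.
I_D = (V_DD − V_GS)/R = (8.48 − 0.897) / 44.5 = 0.17 mA.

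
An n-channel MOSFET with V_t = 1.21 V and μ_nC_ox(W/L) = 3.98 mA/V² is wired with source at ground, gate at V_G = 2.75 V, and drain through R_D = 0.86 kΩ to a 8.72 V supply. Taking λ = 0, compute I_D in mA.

V_GS = V_G = 2.75 V, so V_ov = 2.75 − 1.21 = 1.54 V.
Assume saturation: I_D = ½ k_n V_ov² = 0.5 × 3.98 × 1.54² = 4.72 mA, giving V_DS = V_DD − I_D R_D = 8.72 − 4.72 × 0.86 = 4.66 V.
V_DS = 4.66 V ≥ V_ov = 1.54 V, confirming saturation.

I_D = 4.72 mA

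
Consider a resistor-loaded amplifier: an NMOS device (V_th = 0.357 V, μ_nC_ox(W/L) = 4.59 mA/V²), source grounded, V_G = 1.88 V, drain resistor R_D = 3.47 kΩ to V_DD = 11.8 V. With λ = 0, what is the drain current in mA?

I_D = 3.24 mA

V_GS = V_G = 1.88 V, so V_ov = 1.88 − 0.357 = 1.52 V.
Assume saturation: I_D = ½ k_n V_ov² = 0.5 × 4.59 × 1.52² = 5.32 mA, giving V_DS = V_DD − I_D R_D = 11.8 − 5.32 × 3.47 = -6.67 V.
But -6.67 V < V_ov = 1.52 V, so the device is actually in triode.
In triode I_D = k_n[V_ov V_DS − ½ V_DS²] and I_D = (V_DD − V_DS)/R_D. Equating: 7.96 V_DS² − 25.26 V_DS + 11.8 = 0, giving V_DS = 0.569 V (the root below V_ov).
I_D = (11.8 − 0.569) / 3.47 = 3.24 mA.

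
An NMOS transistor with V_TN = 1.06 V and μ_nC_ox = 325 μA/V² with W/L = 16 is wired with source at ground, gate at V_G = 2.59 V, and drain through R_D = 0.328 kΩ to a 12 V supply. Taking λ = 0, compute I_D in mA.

I_D = 6.09 mA

V_GS = V_G = 2.59 V, so V_ov = 2.59 − 1.06 = 1.53 V.
k_n = μ_nC_ox · (W/L) = 5.2 mA/V².
Assume saturation: I_D = ½ k_n V_ov² = 0.5 × 5.2 × 1.53² = 6.09 mA, giving V_DS = V_DD − I_D R_D = 12 − 6.09 × 0.328 = 10 V.
V_DS = 10 V ≥ V_ov = 1.53 V, confirming saturation.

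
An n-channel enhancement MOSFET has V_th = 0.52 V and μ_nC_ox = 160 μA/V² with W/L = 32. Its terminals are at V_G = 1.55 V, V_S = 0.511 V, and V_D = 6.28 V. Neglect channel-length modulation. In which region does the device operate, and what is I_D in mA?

V_GS = V_G − V_S = 1.55 − 0.511 = 1.04 V; V_DS = V_D − V_S = 6.28 − 0.511 = 5.77 V.
k_n = μ_nC_ox · (W/L) = 5.12 mA/V².
V_ov = V_GS − V_th = 1.04 − 0.52 = 0.519 V.
Since V_DS = 5.77 V ≥ V_ov = 0.519 V, the device is in saturation.
I_D = ½ k_n V_ov² = 0.5 × 5.12 × 0.519² = 0.69 mA.

Saturation; I_D = 0.690 mA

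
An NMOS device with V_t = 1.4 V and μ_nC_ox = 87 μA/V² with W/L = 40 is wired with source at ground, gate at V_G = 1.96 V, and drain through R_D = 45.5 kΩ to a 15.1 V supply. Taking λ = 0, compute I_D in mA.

I_D = 0.327 mA

V_GS = V_G = 1.96 V, so V_ov = 1.96 − 1.4 = 0.56 V.
k_n = μ_nC_ox · (W/L) = 3.48 mA/V².
Assume saturation: I_D = ½ k_n V_ov² = 0.5 × 3.48 × 0.56² = 0.546 mA, giving V_DS = V_DD − I_D R_D = 15.1 − 0.546 × 45.5 = -9.73 V.
But -9.73 V < V_ov = 0.56 V, so the device is actually in triode.
In triode I_D = k_n[V_ov V_DS − ½ V_DS²] and I_D = (V_DD − V_DS)/R_D. Equating: 79.2 V_DS² − 89.67 V_DS + 15.1 = 0, giving V_DS = 0.206 V (the root below V_ov).
I_D = (15.1 − 0.206) / 45.5 = 0.327 mA.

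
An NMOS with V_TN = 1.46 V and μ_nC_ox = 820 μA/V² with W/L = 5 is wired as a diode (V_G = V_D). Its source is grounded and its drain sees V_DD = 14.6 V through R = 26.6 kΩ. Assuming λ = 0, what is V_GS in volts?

V_GS = 1.94 V

With gate tied to drain, V_GS = V_DS ≥ V_GS − V_TN, so the device is in saturation.
k_n = μ_nC_ox · (W/L) = 4.1 mA/V².
KCL at the drain: ½ k_n (V_GS − V_TN)² = (V_DD − V_GS)/R.
Let x = V_GS − 1.46. Then 54.5 x² + x − 13.14 = 0, giving x = 0.482 V (positive root), so V_GS = 1.94 V.
I_D = (V_DD − V_GS)/R = (14.6 − 1.94) / 26.6 = 0.476 mA.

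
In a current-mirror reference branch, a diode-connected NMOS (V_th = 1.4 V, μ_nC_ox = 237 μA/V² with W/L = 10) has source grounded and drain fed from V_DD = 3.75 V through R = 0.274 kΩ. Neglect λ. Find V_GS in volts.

With gate tied to drain, V_GS = V_DS ≥ V_GS − V_th, so the device is in saturation.
k_n = μ_nC_ox · (W/L) = 2.37 mA/V².
KCL at the drain: ½ k_n (V_GS − V_th)² = (V_DD − V_GS)/R.
Let x = V_GS − 1.4. Then 0.325 x² + x − 2.35 = 0, giving x = 1.56 V (positive root), so V_GS = 2.96 V.
I_D = (V_DD − V_GS)/R = (3.75 − 2.96) / 0.274 = 2.88 mA.

V_GS = 2.96 V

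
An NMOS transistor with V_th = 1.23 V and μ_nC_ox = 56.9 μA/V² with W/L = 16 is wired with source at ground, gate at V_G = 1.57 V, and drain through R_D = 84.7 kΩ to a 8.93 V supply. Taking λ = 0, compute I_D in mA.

I_D = 0.0526 mA

V_GS = V_G = 1.57 V, so V_ov = 1.57 − 1.23 = 0.34 V.
k_n = μ_nC_ox · (W/L) = 0.9104 mA/V².
Assume saturation: I_D = ½ k_n V_ov² = 0.5 × 0.9104 × 0.34² = 0.0526 mA, giving V_DS = V_DD − I_D R_D = 8.93 − 0.0526 × 84.7 = 4.47 V.
V_DS = 4.47 V ≥ V_ov = 0.34 V, confirming saturation.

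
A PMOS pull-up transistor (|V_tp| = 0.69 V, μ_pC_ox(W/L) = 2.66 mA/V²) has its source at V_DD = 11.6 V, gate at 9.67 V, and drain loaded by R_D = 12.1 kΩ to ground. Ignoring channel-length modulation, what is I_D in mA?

V_SG = V_DD − V_G = 11.6 − 9.67 = 1.93 V, so V_ov = 1.93 − 0.69 = 1.24 V.
Assume saturation: I_D = ½ k_p V_ov² = 0.5 × 2.66 × 1.24² = 2.05 mA, giving V_SD = V_DD − I_D R_D = 11.6 − 2.05 × 12.1 = -13.1 V.
But -13.1 V < V_ov = 1.24 V, so the device is actually in triode.
In triode I_D = k_p[V_ov V_SD − ½ V_SD²] and I_D = (V_DD − V_SD)/R_D. Equating: 16.1 V_SD² − 40.91 V_SD + 11.6 = 0, giving V_SD = 0.325 V (the root below V_ov).
I_D = (11.6 − 0.325) / 12.1 = 0.932 mA.

I_D = 0.932 mA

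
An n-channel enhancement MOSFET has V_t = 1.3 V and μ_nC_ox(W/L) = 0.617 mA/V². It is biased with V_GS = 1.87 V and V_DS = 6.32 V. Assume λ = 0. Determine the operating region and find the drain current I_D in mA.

Saturation; I_D = 0.100 mA

V_ov = V_GS − V_t = 1.87 − 1.3 = 0.57 V.
Since V_DS = 6.32 V ≥ V_ov = 0.57 V, the device is in saturation.
I_D = ½ k_n V_ov² = 0.5 × 0.617 × 0.57² = 0.1 mA.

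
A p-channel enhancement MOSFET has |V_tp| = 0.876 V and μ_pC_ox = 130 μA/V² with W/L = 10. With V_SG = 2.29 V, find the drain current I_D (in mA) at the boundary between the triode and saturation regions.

At the boundary V_SD = V_ov = V_SG − |V_tp| = 2.29 − 0.876 = 1.41 V.
k_p = μ_pC_ox · (W/L) = 1.3 mA/V².
I_D = ½ k_p V_ov² = 0.5 × 1.3 × 1.41² = 1.3 mA.

I_D = 1.30 mA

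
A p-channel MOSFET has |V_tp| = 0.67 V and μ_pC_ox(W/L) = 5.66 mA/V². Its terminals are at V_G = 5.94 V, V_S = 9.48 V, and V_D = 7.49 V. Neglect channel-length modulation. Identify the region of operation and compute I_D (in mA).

V_SG = V_S − V_G = 9.48 − 5.94 = 3.54 V; V_SD = V_S − V_D = 9.48 − 7.49 = 1.99 V.
V_ov = V_SG − |V_tp| = 3.54 − 0.67 = 2.87 V.
Since V_SD = 1.99 V < V_ov = 2.87 V, the device is in the triode region.
I_D = k_p [V_ov · V_SD − ½ V_SD²] = 5.66 × [2.87 × 1.99 − 0.5 × 1.99²] = 21.1 mA.

Triode; I_D = 21.1 mA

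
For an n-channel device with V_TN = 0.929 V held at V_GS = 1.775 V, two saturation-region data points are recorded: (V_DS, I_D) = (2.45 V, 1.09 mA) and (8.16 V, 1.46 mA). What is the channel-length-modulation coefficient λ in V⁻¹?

λ = 0.0696 V⁻¹

With V_GS fixed, I_D ∝ (1 + λ V_DS) in saturation, so I_D2/I_D1 = (1 + λ V_DS2)/(1 + λ V_DS1).
1.46/1.09 = 1.339 = (1 + 8.16 λ)/(1 + 2.45 λ).
Solving: λ (I_D1 V_DS2 − I_D2 V_DS1) = I_D2 − I_D1, so λ = (1.46 − 1.09) / (1.09 × 8.16 − 1.46 × 2.45) = 0.37 / 5.32 = 0.0696 V⁻¹.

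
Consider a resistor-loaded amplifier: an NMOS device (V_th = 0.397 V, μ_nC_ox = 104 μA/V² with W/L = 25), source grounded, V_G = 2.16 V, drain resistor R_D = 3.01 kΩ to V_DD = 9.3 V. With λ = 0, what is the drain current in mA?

V_GS = V_G = 2.16 V, so V_ov = 2.16 − 0.397 = 1.76 V.
k_n = μ_nC_ox · (W/L) = 2.6 mA/V².
Assume saturation: I_D = ½ k_n V_ov² = 0.5 × 2.6 × 1.76² = 4.04 mA, giving V_DS = V_DD − I_D R_D = 9.3 − 4.04 × 3.01 = -2.86 V.
But -2.86 V < V_ov = 1.76 V, so the device is actually in triode.
In triode I_D = k_n[V_ov V_DS − ½ V_DS²] and I_D = (V_DD − V_DS)/R_D. Equating: 3.91 V_DS² − 14.8 V_DS + 9.3 = 0, giving V_DS = 0.796 V (the root below V_ov).
I_D = (9.3 − 0.796) / 3.01 = 2.83 mA.

I_D = 2.83 mA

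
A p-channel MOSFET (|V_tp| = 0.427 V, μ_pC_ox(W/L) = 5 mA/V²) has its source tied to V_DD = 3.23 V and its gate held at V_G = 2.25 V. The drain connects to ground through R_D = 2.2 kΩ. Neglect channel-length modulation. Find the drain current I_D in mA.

V_SG = V_DD − V_G = 3.23 − 2.25 = 0.98 V, so V_ov = 0.98 − 0.427 = 0.553 V.
Assume saturation: I_D = ½ k_p V_ov² = 0.5 × 5 × 0.553² = 0.765 mA, giving V_SD = V_DD − I_D R_D = 3.23 − 0.765 × 2.2 = 1.55 V.
V_SD = 1.55 V ≥ V_ov = 0.553 V, confirming saturation.

I_D = 0.765 mA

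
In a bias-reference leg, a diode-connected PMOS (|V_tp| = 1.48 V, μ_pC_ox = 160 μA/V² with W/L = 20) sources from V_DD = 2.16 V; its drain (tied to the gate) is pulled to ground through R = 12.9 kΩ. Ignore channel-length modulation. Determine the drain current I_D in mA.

With gate tied to drain, V_SG = V_SD ≥ V_SG − |V_tp|, so the device is in saturation.
k_p = μ_pC_ox · (W/L) = 3.2 mA/V².
KCL at the drain: ½ k_p (V_SG − |V_tp|)² = (V_DD − V_SG)/R.
Let x = V_SG − 1.48. Then 20.6 x² + x − 0.68 = 0, giving x = 0.159 V (positive root), so V_SG = 1.64 V.
I_D = (V_DD − V_SG)/R = (2.16 − 1.64) / 12.9 = 0.0404 mA.

I_D = 0.0404 mA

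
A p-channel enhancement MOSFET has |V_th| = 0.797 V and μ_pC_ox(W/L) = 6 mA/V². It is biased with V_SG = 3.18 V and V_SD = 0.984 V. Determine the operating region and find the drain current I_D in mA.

V_ov = V_SG − |V_th| = 3.18 − 0.797 = 2.38 V.
Since V_SD = 0.984 V < V_ov = 2.38 V, the device is in the triode region.
I_D = k_p [V_ov · V_SD − ½ V_SD²] = 6 × [2.38 × 0.984 − 0.5 × 0.984²] = 11.2 mA.

Triode; I_D = 11.2 mA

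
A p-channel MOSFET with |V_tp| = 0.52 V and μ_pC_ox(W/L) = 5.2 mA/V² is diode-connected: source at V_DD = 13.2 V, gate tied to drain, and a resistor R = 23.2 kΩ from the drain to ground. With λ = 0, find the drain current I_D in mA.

I_D = 0.527 mA

With gate tied to drain, V_SG = V_SD ≥ V_SG − |V_tp|, so the device is in saturation.
KCL at the drain: ½ k_p (V_SG − |V_tp|)² = (V_DD − V_SG)/R.
Let x = V_SG − 0.52. Then 60.3 x² + x − 12.68 = 0, giving x = 0.45 V (positive root), so V_SG = 0.97 V.
I_D = (V_DD − V_SG)/R = (13.2 − 0.97) / 23.2 = 0.527 mA.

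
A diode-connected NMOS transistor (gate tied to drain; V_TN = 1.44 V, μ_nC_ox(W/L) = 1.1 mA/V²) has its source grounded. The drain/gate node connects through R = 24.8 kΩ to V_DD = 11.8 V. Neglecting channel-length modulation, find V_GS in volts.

V_GS = 2.28 V

With gate tied to drain, V_GS = V_DS ≥ V_GS − V_TN, so the device is in saturation.
KCL at the drain: ½ k_n (V_GS − V_TN)² = (V_DD − V_GS)/R.
Let x = V_GS − 1.44. Then 13.6 x² + x − 10.36 = 0, giving x = 0.836 V (positive root), so V_GS = 2.28 V.
I_D = (V_DD − V_GS)/R = (11.8 − 2.28) / 24.8 = 0.384 mA.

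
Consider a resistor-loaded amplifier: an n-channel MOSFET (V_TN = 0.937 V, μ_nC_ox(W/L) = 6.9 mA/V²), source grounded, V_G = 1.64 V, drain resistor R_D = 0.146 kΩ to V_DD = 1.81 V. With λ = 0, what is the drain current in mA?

I_D = 1.71 mA

V_GS = V_G = 1.64 V, so V_ov = 1.64 − 0.937 = 0.703 V.
Assume saturation: I_D = ½ k_n V_ov² = 0.5 × 6.9 × 0.703² = 1.71 mA, giving V_DS = V_DD − I_D R_D = 1.81 − 1.71 × 0.146 = 1.56 V.
V_DS = 1.56 V ≥ V_ov = 0.703 V, confirming saturation.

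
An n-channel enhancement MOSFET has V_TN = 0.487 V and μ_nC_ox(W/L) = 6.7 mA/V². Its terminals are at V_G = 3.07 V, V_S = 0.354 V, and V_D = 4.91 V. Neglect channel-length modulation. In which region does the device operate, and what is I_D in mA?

V_GS = V_G − V_S = 3.07 − 0.354 = 2.72 V; V_DS = V_D − V_S = 4.91 − 0.354 = 4.56 V.
V_ov = V_GS − V_TN = 2.72 − 0.487 = 2.23 V.
Since V_DS = 4.56 V ≥ V_ov = 2.23 V, the device is in saturation.
I_D = ½ k_n V_ov² = 0.5 × 6.7 × 2.23² = 16.6 mA.

Saturation; I_D = 16.6 mA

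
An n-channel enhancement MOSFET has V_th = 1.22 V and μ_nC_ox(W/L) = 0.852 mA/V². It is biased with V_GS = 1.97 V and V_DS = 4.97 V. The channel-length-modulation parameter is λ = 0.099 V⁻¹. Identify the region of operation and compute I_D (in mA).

Saturation; I_D = 0.358 mA

V_ov = V_GS − V_th = 1.97 − 1.22 = 0.75 V.
Since V_DS = 4.97 V ≥ V_ov = 0.75 V, the device is in saturation.
I_D = ½ k_n V_ov² (1 + λ V_DS) = 0.5 × 0.852 × 0.75² × (1 + 0.099 × 4.97) = 0.358 mA.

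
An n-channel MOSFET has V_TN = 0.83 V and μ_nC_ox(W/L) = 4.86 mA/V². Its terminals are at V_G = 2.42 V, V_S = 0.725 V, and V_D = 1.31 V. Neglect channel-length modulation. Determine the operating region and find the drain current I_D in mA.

Triode; I_D = 1.63 mA

V_GS = V_G − V_S = 2.42 − 0.725 = 1.69 V; V_DS = V_D − V_S = 1.31 − 0.725 = 0.585 V.
V_ov = V_GS − V_TN = 1.69 − 0.83 = 0.865 V.
Since V_DS = 0.585 V < V_ov = 0.865 V, the device is in the triode region.
I_D = k_n [V_ov · V_DS − ½ V_DS²] = 4.86 × [0.865 × 0.585 − 0.5 × 0.585²] = 1.63 mA.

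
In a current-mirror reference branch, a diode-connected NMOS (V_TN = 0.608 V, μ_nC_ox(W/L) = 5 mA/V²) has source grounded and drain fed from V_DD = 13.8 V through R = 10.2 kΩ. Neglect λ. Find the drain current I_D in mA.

With gate tied to drain, V_GS = V_DS ≥ V_GS − V_TN, so the device is in saturation.
KCL at the drain: ½ k_n (V_GS − V_TN)² = (V_DD − V_GS)/R.
Let x = V_GS − 0.608. Then 25.5 x² + x − 13.19 = 0, giving x = 0.7 V (positive root), so V_GS = 1.31 V.
I_D = (V_DD − V_GS)/R = (13.8 − 1.31) / 10.2 = 1.22 mA.

I_D = 1.22 mA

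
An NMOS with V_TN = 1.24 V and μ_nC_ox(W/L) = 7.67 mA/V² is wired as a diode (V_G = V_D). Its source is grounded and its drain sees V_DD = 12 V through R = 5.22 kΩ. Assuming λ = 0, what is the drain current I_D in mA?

I_D = 1.93 mA

With gate tied to drain, V_GS = V_DS ≥ V_GS − V_TN, so the device is in saturation.
KCL at the drain: ½ k_n (V_GS − V_TN)² = (V_DD − V_GS)/R.
Let x = V_GS − 1.24. Then 20 x² + x − 10.76 = 0, giving x = 0.709 V (positive root), so V_GS = 1.95 V.
I_D = (V_DD − V_GS)/R = (12 − 1.95) / 5.22 = 1.93 mA.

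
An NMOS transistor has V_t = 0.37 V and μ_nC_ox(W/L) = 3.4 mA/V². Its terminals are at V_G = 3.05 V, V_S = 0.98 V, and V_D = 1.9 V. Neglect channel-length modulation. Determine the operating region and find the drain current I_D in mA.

V_GS = V_G − V_S = 3.05 − 0.98 = 2.07 V; V_DS = V_D − V_S = 1.9 − 0.98 = 0.92 V.
V_ov = V_GS − V_t = 2.07 − 0.37 = 1.7 V.
Since V_DS = 0.92 V < V_ov = 1.7 V, the device is in the triode region.
I_D = k_n [V_ov · V_DS − ½ V_DS²] = 3.4 × [1.7 × 0.92 − 0.5 × 0.92²] = 3.88 mA.

Triode; I_D = 3.88 mA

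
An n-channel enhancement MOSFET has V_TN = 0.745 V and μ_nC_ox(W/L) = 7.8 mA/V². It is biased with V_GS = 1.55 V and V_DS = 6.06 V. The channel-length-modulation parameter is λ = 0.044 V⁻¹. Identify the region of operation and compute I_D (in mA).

V_ov = V_GS − V_TN = 1.55 − 0.745 = 0.805 V.
Since V_DS = 6.06 V ≥ V_ov = 0.805 V, the device is in saturation.
I_D = ½ k_n V_ov² (1 + λ V_DS) = 0.5 × 7.8 × 0.805² × (1 + 0.044 × 6.06) = 3.2 mA.

Saturation; I_D = 3.20 mA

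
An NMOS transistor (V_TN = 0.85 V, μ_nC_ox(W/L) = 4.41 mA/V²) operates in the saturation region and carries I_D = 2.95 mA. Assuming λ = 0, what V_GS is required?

In saturation I_D = ½ k_n (V_GS − V_TN)², so V_GS − V_TN = √(2 I_D / k_n) = √(2 × 2.95 / 4.41) = 1.16 V.
V_GS = 0.85 + 1.16 = 2.01 V.

V_GS = 2.01 V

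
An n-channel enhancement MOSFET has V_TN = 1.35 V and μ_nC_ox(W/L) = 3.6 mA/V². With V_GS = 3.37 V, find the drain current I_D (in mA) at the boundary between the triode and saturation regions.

At the boundary V_DS = V_ov = V_GS − V_TN = 3.37 − 1.35 = 2.02 V.
I_D = ½ k_n V_ov² = 0.5 × 3.6 × 2.02² = 7.34 mA.

I_D = 7.34 mA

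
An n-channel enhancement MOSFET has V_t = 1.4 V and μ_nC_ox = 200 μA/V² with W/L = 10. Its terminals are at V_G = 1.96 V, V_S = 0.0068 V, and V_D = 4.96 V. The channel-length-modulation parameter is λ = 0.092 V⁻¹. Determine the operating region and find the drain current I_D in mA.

Saturation; I_D = 0.445 mA

V_GS = V_G − V_S = 1.96 − 0.0068 = 1.95 V; V_DS = V_D − V_S = 4.96 − 0.0068 = 4.95 V.
k_n = μ_nC_ox · (W/L) = 2 mA/V².
V_ov = V_GS − V_t = 1.95 − 1.4 = 0.553 V.
Since V_DS = 4.95 V ≥ V_ov = 0.553 V, the device is in saturation.
I_D = ½ k_n V_ov² (1 + λ V_DS) = 0.5 × 2 × 0.553² × (1 + 0.092 × 4.95) = 0.445 mA.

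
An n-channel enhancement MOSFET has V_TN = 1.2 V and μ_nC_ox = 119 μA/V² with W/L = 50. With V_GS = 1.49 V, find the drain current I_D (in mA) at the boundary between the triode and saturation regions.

At the boundary V_DS = V_ov = V_GS − V_TN = 1.49 − 1.2 = 0.29 V.
k_n = μ_nC_ox · (W/L) = 5.95 mA/V².
I_D = ½ k_n V_ov² = 0.5 × 5.95 × 0.29² = 0.25 mA.

I_D = 0.250 mA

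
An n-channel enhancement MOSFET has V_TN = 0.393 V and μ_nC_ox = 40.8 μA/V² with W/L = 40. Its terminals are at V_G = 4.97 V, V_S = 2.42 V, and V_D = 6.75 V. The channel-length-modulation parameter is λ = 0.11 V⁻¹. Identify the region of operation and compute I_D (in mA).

Saturation; I_D = 5.60 mA

V_GS = V_G − V_S = 4.97 − 2.42 = 2.55 V; V_DS = V_D − V_S = 6.75 − 2.42 = 4.33 V.
k_n = μ_nC_ox · (W/L) = 1.632 mA/V².
V_ov = V_GS − V_TN = 2.55 − 0.393 = 2.16 V.
Since V_DS = 4.33 V ≥ V_ov = 2.16 V, the device is in saturation.
I_D = ½ k_n V_ov² (1 + λ V_DS) = 0.5 × 1.632 × 2.16² × (1 + 0.11 × 4.33) = 5.6 mA.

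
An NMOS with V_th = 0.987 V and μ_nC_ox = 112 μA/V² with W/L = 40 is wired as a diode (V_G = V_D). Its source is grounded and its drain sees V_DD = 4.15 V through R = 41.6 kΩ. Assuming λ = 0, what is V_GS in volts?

With gate tied to drain, V_GS = V_DS ≥ V_GS − V_th, so the device is in saturation.
k_n = μ_nC_ox · (W/L) = 4.48 mA/V².
KCL at the drain: ½ k_n (V_GS − V_th)² = (V_DD − V_GS)/R.
Let x = V_GS − 0.987. Then 93.2 x² + x − 3.163 = 0, giving x = 0.179 V (positive root), so V_GS = 1.17 V.
I_D = (V_DD − V_GS)/R = (4.15 − 1.17) / 41.6 = 0.0717 mA.

V_GS = 1.17 V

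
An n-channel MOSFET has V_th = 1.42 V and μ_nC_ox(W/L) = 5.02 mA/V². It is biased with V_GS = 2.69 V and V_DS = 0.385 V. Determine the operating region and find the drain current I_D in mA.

Triode; I_D = 2.08 mA

V_ov = V_GS − V_th = 2.69 − 1.42 = 1.27 V.
Since V_DS = 0.385 V < V_ov = 1.27 V, the device is in the triode region.
I_D = k_n [V_ov · V_DS − ½ V_DS²] = 5.02 × [1.27 × 0.385 − 0.5 × 0.385²] = 2.08 mA.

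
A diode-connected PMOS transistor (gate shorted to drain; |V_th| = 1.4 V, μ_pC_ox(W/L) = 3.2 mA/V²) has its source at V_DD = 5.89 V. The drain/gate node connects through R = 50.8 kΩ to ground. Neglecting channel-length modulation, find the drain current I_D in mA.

I_D = 0.0839 mA

With gate tied to drain, V_SG = V_SD ≥ V_SG − |V_th|, so the device is in saturation.
KCL at the drain: ½ k_p (V_SG − |V_th|)² = (V_DD − V_SG)/R.
Let x = V_SG − 1.4. Then 81.3 x² + x − 4.49 = 0, giving x = 0.229 V (positive root), so V_SG = 1.63 V.
I_D = (V_DD − V_SG)/R = (5.89 − 1.63) / 50.8 = 0.0839 mA.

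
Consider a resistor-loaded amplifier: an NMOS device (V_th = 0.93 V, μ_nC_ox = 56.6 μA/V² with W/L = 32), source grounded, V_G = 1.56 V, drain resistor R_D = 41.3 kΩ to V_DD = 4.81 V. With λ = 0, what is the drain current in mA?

V_GS = V_G = 1.56 V, so V_ov = 1.56 − 0.93 = 0.63 V.
k_n = μ_nC_ox · (W/L) = 1.811 mA/V².
Assume saturation: I_D = ½ k_n V_ov² = 0.5 × 1.811 × 0.63² = 0.359 mA, giving V_DS = V_DD − I_D R_D = 4.81 − 0.359 × 41.3 = -10 V.
But -10 V < V_ov = 0.63 V, so the device is actually in triode.
In triode I_D = k_n[V_ov V_DS − ½ V_DS²] and I_D = (V_DD − V_DS)/R_D. Equating: 37.4 V_DS² − 48.13 V_DS + 4.81 = 0, giving V_DS = 0.109 V (the root below V_ov).
I_D = (4.81 − 0.109) / 41.3 = 0.114 mA.

I_D = 0.114 mA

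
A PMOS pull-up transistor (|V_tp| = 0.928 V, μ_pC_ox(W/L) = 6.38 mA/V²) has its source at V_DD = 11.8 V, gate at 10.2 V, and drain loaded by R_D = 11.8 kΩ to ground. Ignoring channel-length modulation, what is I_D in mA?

I_D = 0.975 mA

V_SG = V_DD − V_G = 11.8 − 10.2 = 1.6 V, so V_ov = 1.6 − 0.928 = 0.672 V.
Assume saturation: I_D = ½ k_p V_ov² = 0.5 × 6.38 × 0.672² = 1.44 mA, giving V_SD = V_DD − I_D R_D = 11.8 − 1.44 × 11.8 = -5.2 V.
But -5.2 V < V_ov = 0.672 V, so the device is actually in triode.
In triode I_D = k_p[V_ov V_SD − ½ V_SD²] and I_D = (V_DD − V_SD)/R_D. Equating: 37.6 V_SD² − 51.59 V_SD + 11.8 = 0, giving V_SD = 0.29 V (the root below V_ov).
I_D = (11.8 − 0.29) / 11.8 = 0.975 mA.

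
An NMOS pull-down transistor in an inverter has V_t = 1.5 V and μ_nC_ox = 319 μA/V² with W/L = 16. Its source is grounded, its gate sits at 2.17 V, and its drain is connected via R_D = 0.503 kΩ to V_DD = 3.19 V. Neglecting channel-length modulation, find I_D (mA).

I_D = 1.15 mA

V_GS = V_G = 2.17 V, so V_ov = 2.17 − 1.5 = 0.67 V.
k_n = μ_nC_ox · (W/L) = 5.104 mA/V².
Assume saturation: I_D = ½ k_n V_ov² = 0.5 × 5.104 × 0.67² = 1.15 mA, giving V_DS = V_DD − I_D R_D = 3.19 − 1.15 × 0.503 = 2.61 V.
V_DS = 2.61 V ≥ V_ov = 0.67 V, confirming saturation.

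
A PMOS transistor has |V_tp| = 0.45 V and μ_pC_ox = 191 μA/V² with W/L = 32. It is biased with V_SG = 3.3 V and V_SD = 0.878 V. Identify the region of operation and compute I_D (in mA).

Triode; I_D = 12.9 mA

k_p = μ_pC_ox · (W/L) = 6.112 mA/V².
V_ov = V_SG − |V_tp| = 3.3 − 0.45 = 2.85 V.
Since V_SD = 0.878 V < V_ov = 2.85 V, the device is in the triode region.
I_D = k_p [V_ov · V_SD − ½ V_SD²] = 6.112 × [2.85 × 0.878 − 0.5 × 0.878²] = 12.9 mA.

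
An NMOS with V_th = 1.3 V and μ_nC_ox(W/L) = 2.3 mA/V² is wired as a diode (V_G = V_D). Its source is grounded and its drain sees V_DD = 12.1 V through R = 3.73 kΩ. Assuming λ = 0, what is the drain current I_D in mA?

I_D = 2.50 mA

With gate tied to drain, V_GS = V_DS ≥ V_GS − V_th, so the device is in saturation.
KCL at the drain: ½ k_n (V_GS − V_th)² = (V_DD − V_GS)/R.
Let x = V_GS − 1.3. Then 4.29 x² + x − 10.8 = 0, giving x = 1.47 V (positive root), so V_GS = 2.77 V.
I_D = (V_DD − V_GS)/R = (12.1 − 2.77) / 3.73 = 2.5 mA.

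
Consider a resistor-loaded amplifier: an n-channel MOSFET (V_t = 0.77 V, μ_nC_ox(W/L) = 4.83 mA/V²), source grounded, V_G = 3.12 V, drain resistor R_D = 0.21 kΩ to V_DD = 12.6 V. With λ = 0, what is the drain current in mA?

I_D = 13.3 mA

V_GS = V_G = 3.12 V, so V_ov = 3.12 − 0.77 = 2.35 V.
Assume saturation: I_D = ½ k_n V_ov² = 0.5 × 4.83 × 2.35² = 13.3 mA, giving V_DS = V_DD − I_D R_D = 12.6 − 13.3 × 0.21 = 9.8 V.
V_DS = 9.8 V ≥ V_ov = 2.35 V, confirming saturation.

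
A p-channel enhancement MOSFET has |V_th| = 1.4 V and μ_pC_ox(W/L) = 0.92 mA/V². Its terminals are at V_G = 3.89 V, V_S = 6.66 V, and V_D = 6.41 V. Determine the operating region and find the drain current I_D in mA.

V_SG = V_S − V_G = 6.66 − 3.89 = 2.77 V; V_SD = V_S − V_D = 6.66 − 6.41 = 0.25 V.
V_ov = V_SG − |V_th| = 2.77 − 1.4 = 1.37 V.
Since V_SD = 0.25 V < V_ov = 1.37 V, the device is in the triode region.
I_D = k_p [V_ov · V_SD − ½ V_SD²] = 0.92 × [1.37 × 0.25 − 0.5 × 0.25²] = 0.286 mA.

Triode; I_D = 0.286 mA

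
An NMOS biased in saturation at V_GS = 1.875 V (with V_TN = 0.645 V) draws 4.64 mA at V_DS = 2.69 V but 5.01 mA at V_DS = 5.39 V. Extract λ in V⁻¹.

With V_GS fixed, I_D ∝ (1 + λ V_DS) in saturation, so I_D2/I_D1 = (1 + λ V_DS2)/(1 + λ V_DS1).
5.01/4.64 = 1.08 = (1 + 5.39 λ)/(1 + 2.69 λ).
Solving: λ (I_D1 V_DS2 − I_D2 V_DS1) = I_D2 − I_D1, so λ = (5.01 − 4.64) / (4.64 × 5.39 − 5.01 × 2.69) = 0.37 / 11.5 = 0.0321 V⁻¹.

λ = 0.0321 V⁻¹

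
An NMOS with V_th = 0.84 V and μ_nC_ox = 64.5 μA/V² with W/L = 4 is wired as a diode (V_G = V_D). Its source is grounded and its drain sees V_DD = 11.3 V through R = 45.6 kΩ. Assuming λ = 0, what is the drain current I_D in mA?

I_D = 0.202 mA

With gate tied to drain, V_GS = V_DS ≥ V_GS − V_th, so the device is in saturation.
k_n = μ_nC_ox · (W/L) = 0.258 mA/V².
KCL at the drain: ½ k_n (V_GS − V_th)² = (V_DD − V_GS)/R.
Let x = V_GS − 0.84. Then 5.88 x² + x − 10.46 = 0, giving x = 1.25 V (positive root), so V_GS = 2.09 V.
I_D = (V_DD − V_GS)/R = (11.3 − 2.09) / 45.6 = 0.202 mA.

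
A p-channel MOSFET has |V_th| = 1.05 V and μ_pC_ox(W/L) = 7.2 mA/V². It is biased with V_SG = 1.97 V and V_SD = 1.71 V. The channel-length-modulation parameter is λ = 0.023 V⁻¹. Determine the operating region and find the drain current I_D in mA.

Saturation; I_D = 3.17 mA

V_ov = V_SG − |V_th| = 1.97 − 1.05 = 0.92 V.
Since V_SD = 1.71 V ≥ V_ov = 0.92 V, the device is in saturation.
I_D = ½ k_p V_ov² (1 + λ V_SD) = 0.5 × 7.2 × 0.92² × (1 + 0.023 × 1.71) = 3.17 mA.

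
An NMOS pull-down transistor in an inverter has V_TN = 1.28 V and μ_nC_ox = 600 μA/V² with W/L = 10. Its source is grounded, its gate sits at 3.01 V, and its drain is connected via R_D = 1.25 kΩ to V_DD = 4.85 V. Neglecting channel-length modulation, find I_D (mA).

V_GS = V_G = 3.01 V, so V_ov = 3.01 − 1.28 = 1.73 V.
k_n = μ_nC_ox · (W/L) = 6 mA/V².
Assume saturation: I_D = ½ k_n V_ov² = 0.5 × 6 × 1.73² = 8.98 mA, giving V_DS = V_DD − I_D R_D = 4.85 − 8.98 × 1.25 = -6.37 V.
But -6.37 V < V_ov = 1.73 V, so the device is actually in triode.
In triode I_D = k_n[V_ov V_DS − ½ V_DS²] and I_D = (V_DD − V_DS)/R_D. Equating: 3.75 V_DS² − 13.97 V_DS + 4.85 = 0, giving V_DS = 0.387 V (the root below V_ov).
I_D = (4.85 − 0.387) / 1.25 = 3.57 mA.

I_D = 3.57 mA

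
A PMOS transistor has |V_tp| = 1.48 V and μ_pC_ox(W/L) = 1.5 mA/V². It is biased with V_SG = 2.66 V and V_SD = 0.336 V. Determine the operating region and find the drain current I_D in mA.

V_ov = V_SG − |V_tp| = 2.66 − 1.48 = 1.18 V.
Since V_SD = 0.336 V < V_ov = 1.18 V, the device is in the triode region.
I_D = k_p [V_ov · V_SD − ½ V_SD²] = 1.5 × [1.18 × 0.336 − 0.5 × 0.336²] = 0.51 mA.

Triode; I_D = 0.510 mA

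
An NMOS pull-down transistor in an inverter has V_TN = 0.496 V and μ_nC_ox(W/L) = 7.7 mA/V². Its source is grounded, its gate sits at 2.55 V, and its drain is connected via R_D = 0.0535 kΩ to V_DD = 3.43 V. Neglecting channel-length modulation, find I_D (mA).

V_GS = V_G = 2.55 V, so V_ov = 2.55 − 0.496 = 2.05 V.
Assume saturation: I_D = ½ k_n V_ov² = 0.5 × 7.7 × 2.05² = 16.2 mA, giving V_DS = V_DD − I_D R_D = 3.43 − 16.2 × 0.0535 = 2.56 V.
V_DS = 2.56 V ≥ V_ov = 2.05 V, confirming saturation.

I_D = 16.2 mA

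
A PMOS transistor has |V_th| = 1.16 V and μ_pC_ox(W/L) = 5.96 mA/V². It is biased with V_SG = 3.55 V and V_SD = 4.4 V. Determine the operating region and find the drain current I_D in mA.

V_ov = V_SG − |V_th| = 3.55 − 1.16 = 2.39 V.
Since V_SD = 4.4 V ≥ V_ov = 2.39 V, the device is in saturation.
I_D = ½ k_p V_ov² = 0.5 × 5.96 × 2.39² = 17 mA.

Saturation; I_D = 17.0 mA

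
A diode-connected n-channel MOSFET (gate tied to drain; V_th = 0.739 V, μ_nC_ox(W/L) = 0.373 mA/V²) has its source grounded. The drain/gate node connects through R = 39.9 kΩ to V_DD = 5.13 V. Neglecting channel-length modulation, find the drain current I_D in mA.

I_D = 0.0924 mA

With gate tied to drain, V_GS = V_DS ≥ V_GS − V_th, so the device is in saturation.
KCL at the drain: ½ k_n (V_GS − V_th)² = (V_DD − V_GS)/R.
Let x = V_GS − 0.739. Then 7.44 x² + x − 4.391 = 0, giving x = 0.704 V (positive root), so V_GS = 1.44 V.
I_D = (V_DD − V_GS)/R = (5.13 − 1.44) / 39.9 = 0.0924 mA.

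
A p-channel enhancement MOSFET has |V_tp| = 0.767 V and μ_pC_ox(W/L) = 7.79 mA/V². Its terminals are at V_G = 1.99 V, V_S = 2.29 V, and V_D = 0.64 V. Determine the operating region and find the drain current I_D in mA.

Cutoff; I_D = 0 mA

V_SG = V_S − V_G = 2.29 − 1.99 = 0.3 V; V_SD = V_S − V_D = 2.29 − 0.64 = 1.65 V.
V_SG = 0.3 V < |V_tp| = 0.767 V, so the transistor is in cutoff.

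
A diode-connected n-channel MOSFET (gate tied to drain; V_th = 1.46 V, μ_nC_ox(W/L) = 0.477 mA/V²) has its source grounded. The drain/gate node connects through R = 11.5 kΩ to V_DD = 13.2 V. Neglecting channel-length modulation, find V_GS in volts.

V_GS = 3.35 V

With gate tied to drain, V_GS = V_DS ≥ V_GS − V_th, so the device is in saturation.
KCL at the drain: ½ k_n (V_GS − V_th)² = (V_DD − V_GS)/R.
Let x = V_GS − 1.46. Then 2.74 x² + x − 11.74 = 0, giving x = 1.89 V (positive root), so V_GS = 3.35 V.
I_D = (V_DD − V_GS)/R = (13.2 − 3.35) / 11.5 = 0.856 mA.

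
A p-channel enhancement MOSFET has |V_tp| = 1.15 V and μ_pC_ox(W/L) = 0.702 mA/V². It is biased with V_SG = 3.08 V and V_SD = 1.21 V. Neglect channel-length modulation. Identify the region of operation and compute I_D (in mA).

Triode; I_D = 1.13 mA

V_ov = V_SG − |V_tp| = 3.08 − 1.15 = 1.93 V.
Since V_SD = 1.21 V < V_ov = 1.93 V, the device is in the triode region.
I_D = k_p [V_ov · V_SD − ½ V_SD²] = 0.702 × [1.93 × 1.21 − 0.5 × 1.21²] = 1.13 mA.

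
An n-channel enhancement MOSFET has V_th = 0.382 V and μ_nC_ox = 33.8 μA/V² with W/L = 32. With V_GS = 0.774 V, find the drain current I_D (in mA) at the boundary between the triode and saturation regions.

At the boundary V_DS = V_ov = V_GS − V_th = 0.774 − 0.382 = 0.392 V.
k_n = μ_nC_ox · (W/L) = 1.082 mA/V².
I_D = ½ k_n V_ov² = 0.5 × 1.082 × 0.392² = 0.0831 mA.

I_D = 0.0831 mA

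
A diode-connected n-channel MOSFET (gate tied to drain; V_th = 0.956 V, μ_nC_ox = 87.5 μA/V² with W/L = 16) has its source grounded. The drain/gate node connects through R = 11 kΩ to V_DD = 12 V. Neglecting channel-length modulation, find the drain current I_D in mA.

I_D = 0.901 mA

With gate tied to drain, V_GS = V_DS ≥ V_GS − V_th, so the device is in saturation.
k_n = μ_nC_ox · (W/L) = 1.4 mA/V².
KCL at the drain: ½ k_n (V_GS − V_th)² = (V_DD − V_GS)/R.
Let x = V_GS − 0.956. Then 7.7 x² + x − 11.04 = 0, giving x = 1.13 V (positive root), so V_GS = 2.09 V.
I_D = (V_DD − V_GS)/R = (12 − 2.09) / 11 = 0.901 mA.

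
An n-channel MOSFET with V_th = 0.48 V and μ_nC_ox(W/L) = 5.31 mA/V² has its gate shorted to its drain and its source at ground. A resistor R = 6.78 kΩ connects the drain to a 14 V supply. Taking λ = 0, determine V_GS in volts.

With gate tied to drain, V_GS = V_DS ≥ V_GS − V_th, so the device is in saturation.
KCL at the drain: ½ k_n (V_GS − V_th)² = (V_DD − V_GS)/R.
Let x = V_GS − 0.48. Then 18 x² + x − 13.52 = 0, giving x = 0.839 V (positive root), so V_GS = 1.32 V.
I_D = (V_DD − V_GS)/R = (14 − 1.32) / 6.78 = 1.87 mA.

V_GS = 1.32 V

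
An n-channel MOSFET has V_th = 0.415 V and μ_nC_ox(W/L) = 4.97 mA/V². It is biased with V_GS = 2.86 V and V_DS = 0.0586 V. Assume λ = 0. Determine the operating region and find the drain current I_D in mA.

V_ov = V_GS − V_th = 2.86 − 0.415 = 2.44 V.
Since V_DS = 0.0586 V < V_ov = 2.44 V, the device is in the triode region.
I_D = k_n [V_ov · V_DS − ½ V_DS²] = 4.97 × [2.44 × 0.0586 − 0.5 × 0.0586²] = 0.704 mA.

Triode; I_D = 0.704 mA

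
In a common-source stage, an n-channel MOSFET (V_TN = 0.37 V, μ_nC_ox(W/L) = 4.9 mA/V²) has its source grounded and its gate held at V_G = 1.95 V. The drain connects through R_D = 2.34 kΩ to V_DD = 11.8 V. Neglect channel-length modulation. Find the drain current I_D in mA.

V_GS = V_G = 1.95 V, so V_ov = 1.95 − 0.37 = 1.58 V.
Assume saturation: I_D = ½ k_n V_ov² = 0.5 × 4.9 × 1.58² = 6.12 mA, giving V_DS = V_DD − I_D R_D = 11.8 − 6.12 × 2.34 = -2.51 V.
But -2.51 V < V_ov = 1.58 V, so the device is actually in triode.
In triode I_D = k_n[V_ov V_DS − ½ V_DS²] and I_D = (V_DD − V_DS)/R_D. Equating: 5.73 V_DS² − 19.12 V_DS + 11.8 = 0, giving V_DS = 0.818 V (the root below V_ov).
I_D = (11.8 − 0.818) / 2.34 = 4.69 mA.

I_D = 4.69 mA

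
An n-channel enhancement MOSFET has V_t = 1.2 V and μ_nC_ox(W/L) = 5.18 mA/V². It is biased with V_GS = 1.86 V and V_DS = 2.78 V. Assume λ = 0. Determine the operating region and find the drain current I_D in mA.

V_ov = V_GS − V_t = 1.86 − 1.2 = 0.66 V.
Since V_DS = 2.78 V ≥ V_ov = 0.66 V, the device is in saturation.
I_D = ½ k_n V_ov² = 0.5 × 5.18 × 0.66² = 1.13 mA.

Saturation; I_D = 1.13 mA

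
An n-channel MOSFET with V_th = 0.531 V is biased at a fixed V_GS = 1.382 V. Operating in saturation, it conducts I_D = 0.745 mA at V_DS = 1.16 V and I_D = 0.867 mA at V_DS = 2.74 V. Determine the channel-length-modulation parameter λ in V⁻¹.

λ = 0.118 V⁻¹

With V_GS fixed, I_D ∝ (1 + λ V_DS) in saturation, so I_D2/I_D1 = (1 + λ V_DS2)/(1 + λ V_DS1).
0.867/0.745 = 1.164 = (1 + 2.74 λ)/(1 + 1.16 λ).
Solving: λ (I_D1 V_DS2 − I_D2 V_DS1) = I_D2 − I_D1, so λ = (0.867 − 0.745) / (0.745 × 2.74 − 0.867 × 1.16) = 0.122 / 1.04 = 0.118 V⁻¹.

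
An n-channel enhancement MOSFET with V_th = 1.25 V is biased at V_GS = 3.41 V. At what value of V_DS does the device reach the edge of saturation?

V_DS,sat = 2.16 V

The boundary between triode and saturation is V_DS = V_GS − V_th = V_ov.
V_ov = 3.41 − 1.25 = 2.16 V.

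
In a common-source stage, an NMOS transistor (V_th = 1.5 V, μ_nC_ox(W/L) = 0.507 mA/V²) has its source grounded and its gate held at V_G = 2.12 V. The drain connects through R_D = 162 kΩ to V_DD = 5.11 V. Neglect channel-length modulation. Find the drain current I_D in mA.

I_D = 0.0309 mA

V_GS = V_G = 2.12 V, so V_ov = 2.12 − 1.5 = 0.62 V.
Assume saturation: I_D = ½ k_n V_ov² = 0.5 × 0.507 × 0.62² = 0.0974 mA, giving V_DS = V_DD − I_D R_D = 5.11 − 0.0974 × 162 = -10.7 V.
But -10.7 V < V_ov = 0.62 V, so the device is actually in triode.
In triode I_D = k_n[V_ov V_DS − ½ V_DS²] and I_D = (V_DD − V_DS)/R_D. Equating: 41.1 V_DS² − 51.92 V_DS + 5.11 = 0, giving V_DS = 0.108 V (the root below V_ov).
I_D = (5.11 − 0.108) / 162 = 0.0309 mA.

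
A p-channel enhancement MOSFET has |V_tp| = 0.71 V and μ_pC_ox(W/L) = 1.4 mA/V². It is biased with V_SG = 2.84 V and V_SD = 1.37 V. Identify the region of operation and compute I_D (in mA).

Triode; I_D = 2.77 mA

V_ov = V_SG − |V_tp| = 2.84 − 0.71 = 2.13 V.
Since V_SD = 1.37 V < V_ov = 2.13 V, the device is in the triode region.
I_D = k_p [V_ov · V_SD − ½ V_SD²] = 1.4 × [2.13 × 1.37 − 0.5 × 1.37²] = 2.77 mA.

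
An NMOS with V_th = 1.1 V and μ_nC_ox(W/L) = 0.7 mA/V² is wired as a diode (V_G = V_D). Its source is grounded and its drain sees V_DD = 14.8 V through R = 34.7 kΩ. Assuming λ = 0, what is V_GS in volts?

With gate tied to drain, V_GS = V_DS ≥ V_GS − V_th, so the device is in saturation.
KCL at the drain: ½ k_n (V_GS − V_th)² = (V_DD − V_GS)/R.
Let x = V_GS − 1.1. Then 12.1 x² + x − 13.7 = 0, giving x = 1.02 V (positive root), so V_GS = 2.12 V.
I_D = (V_DD − V_GS)/R = (14.8 − 2.12) / 34.7 = 0.365 mA.

V_GS = 2.12 V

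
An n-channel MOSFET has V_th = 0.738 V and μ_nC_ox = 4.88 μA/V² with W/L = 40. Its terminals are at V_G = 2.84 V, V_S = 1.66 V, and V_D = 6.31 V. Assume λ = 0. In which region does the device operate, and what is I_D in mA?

V_GS = V_G − V_S = 2.84 − 1.66 = 1.18 V; V_DS = V_D − V_S = 6.31 − 1.66 = 4.65 V.
k_n = μ_nC_ox · (W/L) = 0.1952 mA/V².
V_ov = V_GS − V_th = 1.18 − 0.738 = 0.442 V.
Since V_DS = 4.65 V ≥ V_ov = 0.442 V, the device is in saturation.
I_D = ½ k_n V_ov² = 0.5 × 0.1952 × 0.442² = 0.0191 mA.

Saturation; I_D = 0.0191 mA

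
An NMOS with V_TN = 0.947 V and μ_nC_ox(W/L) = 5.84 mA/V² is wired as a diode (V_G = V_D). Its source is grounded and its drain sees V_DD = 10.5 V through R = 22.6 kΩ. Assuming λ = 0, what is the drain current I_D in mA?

I_D = 0.406 mA

With gate tied to drain, V_GS = V_DS ≥ V_GS − V_TN, so the device is in saturation.
KCL at the drain: ½ k_n (V_GS − V_TN)² = (V_DD − V_GS)/R.
Let x = V_GS − 0.947. Then 66 x² + x − 9.553 = 0, giving x = 0.373 V (positive root), so V_GS = 1.32 V.
I_D = (V_DD − V_GS)/R = (10.5 − 1.32) / 22.6 = 0.406 mA.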